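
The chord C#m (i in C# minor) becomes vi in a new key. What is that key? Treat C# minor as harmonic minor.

E major

The numeral vi denotes a minor triad on scale degree 6. With C# on degree 6, the tonic of the new key is E.
Degree 6 carries a minor triad in major keys, so the destination is E major.
Check: the diatonic triads of E major are E (I), F#m (ii), G#m (iii), A (IV), B (V), C#m (vi), D#dim (vii°) — C#m is indeed vi.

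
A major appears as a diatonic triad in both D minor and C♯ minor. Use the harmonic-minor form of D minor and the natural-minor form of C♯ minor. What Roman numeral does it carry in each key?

V in D minor; VI in C♯ minor

The scale of D minor (harmonic minor) is D E F G A B♭ C♯; A is degree 5, and the triad built there (A-C♯-E) is major, so it is V.
The scale of C♯ minor (natural minor) is C♯ D♯ E F♯ G♯ A B; A is degree 6, and the triad built there (A-C♯-E) is major, so it is VI.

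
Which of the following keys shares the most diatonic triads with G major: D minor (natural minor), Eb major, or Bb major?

D minor

Triads of G major: G major (I), A minor (ii), B minor (iii), C major (IV), D major (V), E minor (vi), F# diminished (vii°).
D minor (natural minor) shares 2: Am, C.
Eb major shares 0: none.
Bb major shares 0: none.
The most common triads (2) are shared with D minor.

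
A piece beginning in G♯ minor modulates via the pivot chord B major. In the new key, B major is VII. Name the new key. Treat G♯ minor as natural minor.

C♯ minor

The numeral VII denotes a major triad on scale degree 7. With B on degree 7, the tonic of the new key is C♯.
Degree 7 carries a major triad in natural-minor keys, so the destination is C♯ minor.
Check: the diatonic triads of C♯ minor (natural minor) are C♯m (i), D♯dim (ii°), E (III), F♯m (iv), G♯m (v), A (VI), B (VII) — B major is indeed VII.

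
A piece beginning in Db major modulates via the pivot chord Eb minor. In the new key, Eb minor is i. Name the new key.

Eb minor

The numeral i denotes a minor triad on scale degree 1. With Eb on degree 1, the tonic of the new key is Eb.
Degree 1 carries a minor triad in minor keys, so the destination is Eb minor.
Check: the diatonic triads of Eb minor (natural minor) are Ebm (i), Fdim (ii°), Gb (III), Abm (iv), Bbm (v), Cb (VI), Db (VII) — Eb minor is indeed i.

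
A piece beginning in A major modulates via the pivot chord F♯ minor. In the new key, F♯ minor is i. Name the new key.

The numeral i denotes a minor triad on scale degree 1. With F♯ on degree 1, the tonic of the new key is F♯.
Degree 1 carries a minor triad in minor keys, so the destination is F♯ minor.
Check: the diatonic triads of F♯ minor (natural minor) are F♯m (i), G♯dim (ii°), A (III), Bm (iv), C♯m (v), D (VI), E (VII) — F♯ minor is indeed i.

F♯ minor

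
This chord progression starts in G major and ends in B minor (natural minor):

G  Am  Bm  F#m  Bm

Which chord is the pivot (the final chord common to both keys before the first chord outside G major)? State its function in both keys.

Chords diatonic to G major: G, Am, Bm, C, D, Em, F#dim.
Reading the progression, the first chord not in that set is F#m, so the modulation leaves G major there.
The chord immediately before F#m is Bm, which is diatonic to both keys: iii in G major and i in B minor.

Bm — iii in G major, i in B minor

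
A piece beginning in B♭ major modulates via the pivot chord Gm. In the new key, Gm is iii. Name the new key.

The numeral iii denotes a minor triad on scale degree 3. With G on degree 3, the tonic of the new key is E♭.
Degree 3 carries a minor triad in major keys, so the destination is E♭ major.
Check: the diatonic triads of E♭ major are E♭ (I), Fm (ii), Gm (iii), A♭ (IV), B♭ (V), Cm (vi), Ddim (vii°) — Gm is indeed iii.

E♭ major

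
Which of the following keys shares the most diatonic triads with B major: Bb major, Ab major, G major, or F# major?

Triads of B major: B (I), C#m (ii), D#m (iii), E (IV), F# (V), G#m (vi), A#dim (vii°).
Bb major shares 0: none.
Ab major shares 0: none.
G major shares 0: none.
F# major shares 4: B, D#m, F#, G#m.
The most common triads (4) are shared with F# major.

F# major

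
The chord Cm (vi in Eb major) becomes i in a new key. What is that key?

The numeral i denotes a minor triad on scale degree 1. With C on degree 1, the tonic of the new key is C.
Degree 1 carries a minor triad in minor keys, so the destination is C minor.
Check: the diatonic triads of C minor (natural minor) are Cm (i), Ddim (ii°), Eb (III), Fm (iv), Gm (v), Ab (VI), Bb (VII) — Cm is indeed i.

C minor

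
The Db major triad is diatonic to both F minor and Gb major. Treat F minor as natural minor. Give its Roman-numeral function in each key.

The scale of F minor (natural minor) is F G Ab Bb C Db Eb; Db is degree 6, and the triad built there (Db-F-Ab) is major, so it is VI.
The scale of Gb major is Gb Ab Bb Cb Db Eb F; Db is degree 5, and the triad built there (Db-F-Ab) is major, so it is V.

VI in F minor; V in Gb major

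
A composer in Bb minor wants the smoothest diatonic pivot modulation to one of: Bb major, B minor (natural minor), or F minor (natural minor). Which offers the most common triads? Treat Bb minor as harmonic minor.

Bb major

Triads of Bb minor (harmonic minor): Bb minor (i), C diminished (ii°), Db augmented (III+), Eb minor (iv), F major (V), Gb major (VI), A diminished (vii°).
Bb major shares 2: F, Adim.
B minor (natural minor) shares 0: none.
F minor (natural minor) shares 1: Bbm.
The most common triads (2) are shared with Bb major.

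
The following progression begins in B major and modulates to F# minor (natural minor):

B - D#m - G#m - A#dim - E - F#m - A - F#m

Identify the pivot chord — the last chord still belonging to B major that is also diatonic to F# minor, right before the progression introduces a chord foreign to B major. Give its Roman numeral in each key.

E — IV in B major, VII in F# minor

Chords diatonic to B major: B, C#m, D#m, E, F#, G#m, A#dim.
Reading the progression, the first chord not in that set is F#m, so the modulation leaves B major there.
The chord immediately before F#m is E, which is diatonic to both keys: IV in B major and VII in F# minor.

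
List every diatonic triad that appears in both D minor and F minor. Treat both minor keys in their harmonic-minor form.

Triads in D minor (harmonic minor): Dm (i), Edim (ii°), Faug (III+), Gm (iv), A (V), Bb (VI), C#dim (vii°).
Triads in F minor (harmonic minor): Fm (i), Gdim (ii°), Abaug (III+), Bbm (iv), C (V), Db (VI), Edim (vii°).
Shared triads with their functions: Edim (ii° in D minor, vii° in F minor).

Edim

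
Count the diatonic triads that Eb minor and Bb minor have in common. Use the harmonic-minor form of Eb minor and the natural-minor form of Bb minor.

Diatonic triads of Eb minor (harmonic minor): Eb minor (i), F diminished (ii°), Gb augmented (III+), Ab minor (iv), Bb major (V), Cb major (VI), D diminished (vii°).
Diatonic triads of Bb minor (natural minor): Bb minor (i), C diminished (ii°), Db major (III), Eb minor (iv), F minor (v), Gb major (VI), Ab major (VII).
Matching root and quality in both lists: Eb minor.
That gives 1 common triad.

1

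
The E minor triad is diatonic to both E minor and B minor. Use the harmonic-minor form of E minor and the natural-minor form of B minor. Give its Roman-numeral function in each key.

The scale of E minor (harmonic minor) is E F# G A B C D#; E is degree 1, and the triad built there (E-G-B) is minor, so it is i.
The scale of B minor (natural minor) is B C# D E F# G A; E is degree 4, and the triad built there (E-G-B) is minor, so it is iv.

i in E minor; iv in B minor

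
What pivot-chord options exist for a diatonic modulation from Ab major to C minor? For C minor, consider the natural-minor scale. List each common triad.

Ab, Cm, Eb, Fm

Triads in Ab major: Ab major (I), Bb minor (ii), C minor (iii), Db major (IV), Eb major (V), F minor (vi), G diminished (vii°).
Triads in C minor (natural minor): C minor (i), D diminished (ii°), Eb major (III), F minor (iv), G minor (v), Ab major (VI), Bb major (VII).
Shared triads with their functions: Ab major (I in Ab major, VI in C minor); C minor (iii in Ab major, i in C minor); Eb major (V in Ab major, III in C minor); F minor (vi in Ab major, iv in C minor).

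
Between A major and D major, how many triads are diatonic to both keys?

Diatonic triads of A major: A major (I), B minor (ii), C# minor (iii), D major (IV), E major (V), F# minor (vi), G# diminished (vii°).
Diatonic triads of D major: D major (I), E minor (ii), F# minor (iii), G major (IV), A major (V), B minor (vi), C# diminished (vii°).
Matching root and quality in both lists: A major, B minor, D major, F# minor.
That gives 4 common triads.

4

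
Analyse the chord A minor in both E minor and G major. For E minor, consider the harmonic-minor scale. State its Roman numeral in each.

The scale of E minor (harmonic minor) is E F♯ G A B C D♯; A is degree 4, and the triad built there (A-C-E) is minor, so it is iv.
The scale of G major is G A B C D E F♯; A is degree 2, and the triad built there (A-C-E) is minor, so it is ii.

iv in E minor; ii in G major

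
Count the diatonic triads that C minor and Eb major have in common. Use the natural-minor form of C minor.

Diatonic triads of C minor (natural minor): Cm (i), Ddim (ii°), Eb (III), Fm (iv), Gm (v), Ab (VI), Bb (VII).
Diatonic triads of Eb major: Eb (I), Fm (ii), Gm (iii), Ab (IV), Bb (V), Cm (vi), Ddim (vii°).
Matching root and quality in both lists: Cm, Ddim, Eb, Fm, Gm, Ab, Bb.
That gives 7 common triads.

7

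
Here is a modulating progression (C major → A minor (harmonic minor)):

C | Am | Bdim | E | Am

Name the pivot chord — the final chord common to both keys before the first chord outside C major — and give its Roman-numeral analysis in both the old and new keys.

Chords diatonic to C major: C, Dm, Em, F, G, Am, Bdim.
Reading the progression, the first chord not in that set is E, so the modulation leaves C major there.
The chord immediately before E is Bdim, which is diatonic to both keys: vii° in C major and ii° in A minor.

Bdim — vii° in C major, ii° in A minor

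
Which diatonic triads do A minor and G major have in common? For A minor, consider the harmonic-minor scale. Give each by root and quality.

Triads in A minor (harmonic minor): A minor (i), B diminished (ii°), C augmented (III+), D minor (iv), E major (V), F major (VI), G# diminished (vii°).
Triads in G major: G major (I), A minor (ii), B minor (iii), C major (IV), D major (V), E minor (vi), F# diminished (vii°).
Shared triads with their functions: A minor (i in A minor, ii in G major).

Am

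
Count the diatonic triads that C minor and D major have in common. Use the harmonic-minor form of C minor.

1

Diatonic triads of C minor (harmonic minor): Cm (i), Ddim (ii°), Ebaug (III+), Fm (iv), G (V), Ab (VI), Bdim (vii°).
Diatonic triads of D major: D (I), Em (ii), F#m (iii), G (IV), A (V), Bm (vi), C#dim (vii°).
Matching root and quality in both lists: G.
That gives 1 common triad.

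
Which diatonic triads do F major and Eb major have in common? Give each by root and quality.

Gm, Bb

Triads in F major: F (I), Gm (ii), Am (iii), Bb (IV), C (V), Dm (vi), Edim (vii°).
Triads in Eb major: Eb (I), Fm (ii), Gm (iii), Ab (IV), Bb (V), Cm (vi), Ddim (vii°).
Shared triads with their functions: Gm (ii in F major, iii in Eb major); Bb (IV in F major, V in Eb major).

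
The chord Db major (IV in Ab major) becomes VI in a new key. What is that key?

The numeral VI denotes a major triad on scale degree 6. With Db on degree 6, the tonic of the new key is F.
Degree 6 carries a major triad in minor keys, so the destination is F minor.
Check: the diatonic triads of F minor (natural minor) are Fm (i), Gdim (ii°), Ab (III), Bbm (iv), Cm (v), Db (VI), Eb (VII) — Db major is indeed VI.

F minor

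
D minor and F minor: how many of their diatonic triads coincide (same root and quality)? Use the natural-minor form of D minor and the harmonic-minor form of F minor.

2

Diatonic triads of D minor (natural minor): D minor (i), E diminished (ii°), F major (III), G minor (iv), A minor (v), B♭ major (VI), C major (VII).
Diatonic triads of F minor (harmonic minor): F minor (i), G diminished (ii°), A♭ augmented (III+), B♭ minor (iv), C major (V), D♭ major (VI), E diminished (vii°).
Matching root and quality in both lists: E diminished, C major.
That gives 2 common triads.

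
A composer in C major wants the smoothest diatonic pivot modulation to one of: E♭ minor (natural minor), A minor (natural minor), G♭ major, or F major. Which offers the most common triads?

Triads of C major: C major (I), D minor (ii), E minor (iii), F major (IV), G major (V), A minor (vi), B diminished (vii°).
E♭ minor (natural minor) shares 0: none.
A minor (natural minor) shares 7: C, Dm, Em, F, G, Am, Bdim.
G♭ major shares 0: none.
F major shares 4: C, Dm, F, Am.
The most common triads (7) are shared with A minor.

A minor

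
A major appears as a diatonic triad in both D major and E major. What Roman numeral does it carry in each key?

V in D major; IV in E major

The scale of D major is D E F♯ G A B C♯; A is degree 5, and the triad built there (A-C♯-E) is major, so it is V.
The scale of E major is E F♯ G♯ A B C♯ D♯; A is degree 4, and the triad built there (A-C♯-E) is major, so it is IV.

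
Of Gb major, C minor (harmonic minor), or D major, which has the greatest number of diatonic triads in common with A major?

D major

Triads of A major: A major (I), B minor (ii), C# minor (iii), D major (IV), E major (V), F# minor (vi), G# diminished (vii°).
Gb major shares 0: none.
C minor (harmonic minor) shares 0: none.
D major shares 4: A, Bm, D, F#m.
The most common triads (4) are shared with D major.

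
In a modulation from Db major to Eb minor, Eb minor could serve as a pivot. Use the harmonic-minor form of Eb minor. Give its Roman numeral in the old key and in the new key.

The scale of Db major is Db Eb F Gb Ab Bb C; Eb is degree 2, and the triad built there (Eb-Gb-Bb) is minor, so it is ii.
The scale of Eb minor (harmonic minor) is Eb F Gb Ab Bb Cb D; Eb is degree 1, and the triad built there (Eb-Gb-Bb) is minor, so it is i.

ii in Db major; i in Eb minor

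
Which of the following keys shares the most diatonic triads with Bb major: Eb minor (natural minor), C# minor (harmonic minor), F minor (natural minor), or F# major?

Triads of Bb major: Bb major (I), C minor (ii), D minor (iii), Eb major (IV), F major (V), G minor (vi), A diminished (vii°).
Eb minor (natural minor) shares 0: none.
C# minor (harmonic minor) shares 0: none.
F minor (natural minor) shares 2: Cm, Eb.
F# major shares 0: none.
The most common triads (2) are shared with F minor.

F minor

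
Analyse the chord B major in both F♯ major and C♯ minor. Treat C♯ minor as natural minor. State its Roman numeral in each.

The scale of F♯ major is F♯ G♯ A♯ B C♯ D♯ E♯; B is degree 4, and the triad built there (B-D♯-F♯) is major, so it is IV.
The scale of C♯ minor (natural minor) is C♯ D♯ E F♯ G♯ A B; B is degree 7, and the triad built there (B-D♯-F♯) is major, so it is VII.

IV in F♯ major; VII in C♯ minor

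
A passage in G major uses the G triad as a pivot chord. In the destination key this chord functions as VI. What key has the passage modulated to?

B minor

The numeral VI denotes a major triad on scale degree 6. With G on degree 6, the tonic of the new key is B.
Degree 6 carries a major triad in minor keys, so the destination is B minor.
Check: the diatonic triads of B minor (natural minor) are Bm (i), C#dim (ii°), D (III), Em (iv), F#m (v), G (VI), A (VII) — G is indeed VI.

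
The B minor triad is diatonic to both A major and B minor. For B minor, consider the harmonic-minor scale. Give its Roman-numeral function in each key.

ii in A major; i in B minor

The scale of A major is A B C♯ D E F♯ G♯; B is degree 2, and the triad built there (B-D-F♯) is minor, so it is ii.
The scale of B minor (harmonic minor) is B C♯ D E F♯ G A♯; B is degree 1, and the triad built there (B-D-F♯) is minor, so it is i.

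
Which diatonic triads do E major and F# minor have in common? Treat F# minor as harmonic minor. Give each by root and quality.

Triads in E major: E major (I), F# minor (ii), G# minor (iii), A major (IV), B major (V), C# minor (vi), D# diminished (vii°).
Triads in F# minor (harmonic minor): F# minor (i), G# diminished (ii°), A augmented (III+), B minor (iv), C# major (V), D major (VI), E# diminished (vii°).
Shared triads with their functions: F# minor (ii in E major, i in F# minor).

F#m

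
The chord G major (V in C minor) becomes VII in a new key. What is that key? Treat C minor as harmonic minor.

The numeral VII denotes a major triad on scale degree 7. With G on degree 7, the tonic of the new key is A.
Degree 7 carries a major triad in natural-minor keys, so the destination is A minor.
Check: the diatonic triads of A minor (natural minor) are Am (i), Bdim (ii°), C (III), Dm (iv), Em (v), F (VI), G (VII) — G major is indeed VII.

A minor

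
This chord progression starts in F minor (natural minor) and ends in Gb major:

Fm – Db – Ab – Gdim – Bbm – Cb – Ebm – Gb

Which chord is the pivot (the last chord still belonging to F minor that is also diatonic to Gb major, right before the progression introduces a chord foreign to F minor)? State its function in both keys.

Bbm — iv in F minor, iii in Gb major

Chords diatonic to F minor: Fm, Gdim, Ab, Bbm, Cm, Db, Eb.
Reading the progression, the first chord not in that set is Cb, so the modulation leaves F minor there.
The chord immediately before Cb is Bbm, which is diatonic to both keys: iv in F minor and iii in Gb major.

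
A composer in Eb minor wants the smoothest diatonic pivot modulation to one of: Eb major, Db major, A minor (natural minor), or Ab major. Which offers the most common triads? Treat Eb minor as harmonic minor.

Eb major

Triads of Eb minor (harmonic minor): Eb minor (i), F diminished (ii°), Gb augmented (III+), Ab minor (iv), Bb major (V), Cb major (VI), D diminished (vii°).
Eb major shares 2: Bb, Ddim.
Db major shares 1: Ebm.
A minor (natural minor) shares 0: none.
Ab major shares 0: none.
The most common triads (2) are shared with Eb major.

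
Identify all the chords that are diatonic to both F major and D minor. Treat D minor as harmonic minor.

Triads in F major: F (I), Gm (ii), Am (iii), Bb (IV), C (V), Dm (vi), Edim (vii°).
Triads in D minor (harmonic minor): Dm (i), Edim (ii°), Faug (III+), Gm (iv), A (V), Bb (VI), C#dim (vii°).
Shared triads with their functions: Gm (ii in F major, iv in D minor); Bb (IV in F major, VI in D minor); Dm (vi in F major, i in D minor); Edim (vii° in F major, ii° in D minor).

Gm, Bb, Dm, Edim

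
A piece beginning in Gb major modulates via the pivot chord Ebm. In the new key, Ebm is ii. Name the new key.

The numeral ii denotes a minor triad on scale degree 2. With Eb on degree 2, the tonic of the new key is Db.
Degree 2 carries a minor triad in major keys, so the destination is Db major.
Check: the diatonic triads of Db major are Db (I), Ebm (ii), Fm (iii), Gb (IV), Ab (V), Bbm (vi), Cdim (vii°) — Ebm is indeed ii.

Db major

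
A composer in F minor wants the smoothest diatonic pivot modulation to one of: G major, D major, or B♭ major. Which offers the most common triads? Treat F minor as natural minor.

Triads of F minor (natural minor): F minor (i), G diminished (ii°), A♭ major (III), B♭ minor (iv), C minor (v), D♭ major (VI), E♭ major (VII).
G major shares 0: none.
D major shares 0: none.
B♭ major shares 2: Cm, E♭.
The most common triads (2) are shared with B♭ major.

B♭ major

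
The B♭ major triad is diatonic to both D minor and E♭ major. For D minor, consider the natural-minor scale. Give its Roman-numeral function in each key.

VI in D minor; V in E♭ major

The scale of D minor (natural minor) is D E F G A B♭ C; B♭ is degree 6, and the triad built there (B♭-D-F) is major, so it is VI.
The scale of E♭ major is E♭ F G A♭ B♭ C D; B♭ is degree 5, and the triad built there (B♭-D-F) is major, so it is V.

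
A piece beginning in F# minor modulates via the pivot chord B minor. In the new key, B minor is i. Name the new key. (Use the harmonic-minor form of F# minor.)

The numeral i denotes a minor triad on scale degree 1. With B on degree 1, the tonic of the new key is B.
Degree 1 carries a minor triad in minor keys, so the destination is B minor.
Check: the diatonic triads of B minor (natural minor) are Bm (i), C#dim (ii°), D (III), Em (iv), F#m (v), G (VI), A (VII) — B minor is indeed i.

B minor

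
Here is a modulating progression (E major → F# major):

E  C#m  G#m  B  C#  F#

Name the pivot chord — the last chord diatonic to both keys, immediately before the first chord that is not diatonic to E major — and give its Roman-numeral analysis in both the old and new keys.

Chords diatonic to E major: E, F#m, G#m, A, B, C#m, D#dim.
Reading the progression, the first chord not in that set is C#, so the modulation leaves E major there.
The chord immediately before C# is B, which is diatonic to both keys: V in E major and IV in F# major.

B — V in E major, IV in F# major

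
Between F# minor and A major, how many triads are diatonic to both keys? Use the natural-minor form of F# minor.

Diatonic triads of F# minor (natural minor): F# minor (i), G# diminished (ii°), A major (III), B minor (iv), C# minor (v), D major (VI), E major (VII).
Diatonic triads of A major: A major (I), B minor (ii), C# minor (iii), D major (IV), E major (V), F# minor (vi), G# diminished (vii°).
Matching root and quality in both lists: F# minor, G# diminished, A major, B minor, C# minor, D major, E major.
That gives 7 common triads.

7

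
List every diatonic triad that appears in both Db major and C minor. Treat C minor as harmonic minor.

Fm, Ab

Triads in Db major: Db major (I), Eb minor (ii), F minor (iii), Gb major (IV), Ab major (V), Bb minor (vi), C diminished (vii°).
Triads in C minor (harmonic minor): C minor (i), D diminished (ii°), Eb augmented (III+), F minor (iv), G major (V), Ab major (VI), B diminished (vii°).
Shared triads with their functions: F minor (iii in Db major, iv in C minor); Ab major (V in Db major, VI in C minor).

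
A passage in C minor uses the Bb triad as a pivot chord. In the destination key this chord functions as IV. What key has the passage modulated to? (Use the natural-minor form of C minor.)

F major

The numeral IV denotes a major triad on scale degree 4. With Bb on degree 4, the tonic of the new key is F.
Degree 4 carries a major triad in major keys, so the destination is F major.
Check: the diatonic triads of F major are F (I), Gm (ii), Am (iii), Bb (IV), C (V), Dm (vi), Edim (vii°) — Bb is indeed IV.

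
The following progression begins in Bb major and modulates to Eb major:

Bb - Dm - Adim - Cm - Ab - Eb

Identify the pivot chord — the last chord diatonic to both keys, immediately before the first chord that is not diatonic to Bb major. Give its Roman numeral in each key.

Chords diatonic to Bb major: Bb, Cm, Dm, Eb, F, Gm, Adim.
Reading the progression, the first chord not in that set is Ab, so the modulation leaves Bb major there.
The chord immediately before Ab is Cm, which is diatonic to both keys: ii in Bb major and vi in Eb major.

Cm — ii in Bb major, vi in Eb major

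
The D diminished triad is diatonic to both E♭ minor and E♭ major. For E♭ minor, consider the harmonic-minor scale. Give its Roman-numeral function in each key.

vii° in E♭ minor; vii° in E♭ major

The scale of E♭ minor (harmonic minor) is E♭ F G♭ A♭ B♭ C♭ D; D is degree 7, and the triad built there (D-F-A♭) is diminished, so it is vii°.
The scale of E♭ major is E♭ F G A♭ B♭ C D; D is degree 7, and the triad built there (D-F-A♭) is diminished, so it is vii°.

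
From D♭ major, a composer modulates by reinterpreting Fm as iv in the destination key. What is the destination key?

C minor

The numeral iv denotes a minor triad on scale degree 4. With F on degree 4, the tonic of the new key is C.
Degree 4 carries a minor triad in minor keys, so the destination is C minor.
Check: the diatonic triads of C minor (natural minor) are Cm (i), Ddim (ii°), E♭ (III), Fm (iv), Gm (v), A♭ (VI), B♭ (VII) — Fm is indeed iv.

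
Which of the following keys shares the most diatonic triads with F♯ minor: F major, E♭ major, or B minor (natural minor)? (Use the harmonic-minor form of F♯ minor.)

B minor

Triads of F♯ minor (harmonic minor): F♯ minor (i), G♯ diminished (ii°), A augmented (III+), B minor (iv), C♯ major (V), D major (VI), E♯ diminished (vii°).
F major shares 0: none.
E♭ major shares 0: none.
B minor (natural minor) shares 3: F♯m, Bm, D.
The most common triads (3) are shared with B minor.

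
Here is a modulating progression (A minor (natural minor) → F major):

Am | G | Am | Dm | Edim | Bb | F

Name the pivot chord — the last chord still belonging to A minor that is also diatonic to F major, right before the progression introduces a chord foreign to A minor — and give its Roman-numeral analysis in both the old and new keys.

Chords diatonic to A minor: Am, Bdim, C, Dm, Em, F, G.
Reading the progression, the first chord not in that set is Edim, so the modulation leaves A minor there.
The chord immediately before Edim is Dm, which is diatonic to both keys: iv in A minor and vi in F major.

Dm — iv in A minor, vi in F major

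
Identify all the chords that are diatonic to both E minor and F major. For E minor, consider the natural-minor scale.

Am, C

Triads in E minor (natural minor): E minor (i), F♯ diminished (ii°), G major (III), A minor (iv), B minor (v), C major (VI), D major (VII).
Triads in F major: F major (I), G minor (ii), A minor (iii), B♭ major (IV), C major (V), D minor (vi), E diminished (vii°).
Shared triads with their functions: A minor (iv in E minor, iii in F major); C major (VI in E minor, V in F major).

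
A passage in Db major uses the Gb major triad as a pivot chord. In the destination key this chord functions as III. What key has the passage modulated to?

Eb minor

The numeral III denotes a major triad on scale degree 3. With Gb on degree 3, the tonic of the new key is Eb.
Degree 3 carries a major triad in natural-minor keys, so the destination is Eb minor.
Check: the diatonic triads of Eb minor (natural minor) are Ebm (i), Fdim (ii°), Gb (III), Abm (iv), Bbm (v), Cb (VI), Db (VII) — Gb major is indeed III.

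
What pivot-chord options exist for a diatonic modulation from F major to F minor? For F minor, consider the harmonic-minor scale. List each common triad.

Triads in F major: F major (I), G minor (ii), A minor (iii), B♭ major (IV), C major (V), D minor (vi), E diminished (vii°).
Triads in F minor (harmonic minor): F minor (i), G diminished (ii°), A♭ augmented (III+), B♭ minor (iv), C major (V), D♭ major (VI), E diminished (vii°).
Shared triads with their functions: C major (V in F major, V in F minor); E diminished (vii° in F major, vii° in F minor).

C, Edim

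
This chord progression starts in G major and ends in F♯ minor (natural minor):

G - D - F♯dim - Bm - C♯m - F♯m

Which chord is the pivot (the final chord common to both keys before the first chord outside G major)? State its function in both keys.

Chords diatonic to G major: G, Am, Bm, C, D, Em, F♯dim.
Reading the progression, the first chord not in that set is C♯m, so the modulation leaves G major there.
The chord immediately before C♯m is Bm, which is diatonic to both keys: iii in G major and iv in F♯ minor.

Bm — iii in G major, iv in F♯ minor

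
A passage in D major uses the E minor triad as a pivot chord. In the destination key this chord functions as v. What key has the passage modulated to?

A minor

The numeral v denotes a minor triad on scale degree 5. With E on degree 5, the tonic of the new key is A.
Degree 5 carries a minor triad in natural-minor keys, so the destination is A minor.
Check: the diatonic triads of A minor (natural minor) are Am (i), Bdim (ii°), C (III), Dm (iv), Em (v), F (VI), G (VII) — E minor is indeed v.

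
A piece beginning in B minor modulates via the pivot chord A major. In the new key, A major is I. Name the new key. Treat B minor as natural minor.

The numeral I denotes a major triad on scale degree 1. With A on degree 1, the tonic of the new key is A.
Degree 1 carries a major triad in major keys, so the destination is A major.
Check: the diatonic triads of A major are A (I), Bm (ii), C#m (iii), D (IV), E (V), F#m (vi), G#dim (vii°) — A major is indeed I.

A major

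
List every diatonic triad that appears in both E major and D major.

F#m, A

Triads in E major: E major (I), F# minor (ii), G# minor (iii), A major (IV), B major (V), C# minor (vi), D# diminished (vii°).
Triads in D major: D major (I), E minor (ii), F# minor (iii), G major (IV), A major (V), B minor (vi), C# diminished (vii°).
Shared triads with their functions: F# minor (ii in E major, iii in D major); A major (IV in E major, V in D major).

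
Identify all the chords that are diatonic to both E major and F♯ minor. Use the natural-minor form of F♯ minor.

E, F♯m, A, C♯m

Triads in E major: E (I), F♯m (ii), G♯m (iii), A (IV), B (V), C♯m (vi), D♯dim (vii°).
Triads in F♯ minor (natural minor): F♯m (i), G♯dim (ii°), A (III), Bm (iv), C♯m (v), D (VI), E (VII).
Shared triads with their functions: E (I in E major, VII in F♯ minor); F♯m (ii in E major, i in F♯ minor); A (IV in E major, III in F♯ minor); C♯m (vi in E major, v in F♯ minor).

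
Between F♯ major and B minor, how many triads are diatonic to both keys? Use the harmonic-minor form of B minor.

Diatonic triads of F♯ major: F♯ (I), G♯m (ii), A♯m (iii), B (IV), C♯ (V), D♯m (vi), E♯dim (vii°).
Diatonic triads of B minor (harmonic minor): Bm (i), C♯dim (ii°), Daug (III+), Em (iv), F♯ (V), G (VI), A♯dim (vii°).
Matching root and quality in both lists: F♯.
That gives 1 common triad.

1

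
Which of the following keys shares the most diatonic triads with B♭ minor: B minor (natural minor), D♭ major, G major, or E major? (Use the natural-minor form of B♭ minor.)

Triads of B♭ minor (natural minor): B♭ minor (i), C diminished (ii°), D♭ major (III), E♭ minor (iv), F minor (v), G♭ major (VI), A♭ major (VII).
B minor (natural minor) shares 0: none.
D♭ major shares 7: B♭m, Cdim, D♭, E♭m, Fm, G♭, A♭.
G major shares 0: none.
E major shares 0: none.
The most common triads (7) are shared with D♭ major.

D♭ major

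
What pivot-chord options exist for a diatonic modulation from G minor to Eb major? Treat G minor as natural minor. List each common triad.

Gm, Bb, Cm, Eb

Triads in G minor (natural minor): Gm (i), Adim (ii°), Bb (III), Cm (iv), Dm (v), Eb (VI), F (VII).
Triads in Eb major: Eb (I), Fm (ii), Gm (iii), Ab (IV), Bb (V), Cm (vi), Ddim (vii°).
Shared triads with their functions: Gm (i in G minor, iii in Eb major); Bb (III in G minor, V in Eb major); Cm (iv in G minor, vi in Eb major); Eb (VI in G minor, I in Eb major).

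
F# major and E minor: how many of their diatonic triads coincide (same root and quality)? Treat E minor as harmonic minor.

Diatonic triads of F# major: F# major (I), G# minor (ii), A# minor (iii), B major (IV), C# major (V), D# minor (vi), E# diminished (vii°).
Diatonic triads of E minor (harmonic minor): E minor (i), F# diminished (ii°), G augmented (III+), A minor (iv), B major (V), C major (VI), D# diminished (vii°).
Matching root and quality in both lists: B major.
That gives 1 common triad.

1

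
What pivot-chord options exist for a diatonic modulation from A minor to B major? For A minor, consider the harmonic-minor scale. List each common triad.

E

Triads in A minor (harmonic minor): Am (i), Bdim (ii°), Caug (III+), Dm (iv), E (V), F (VI), G#dim (vii°).
Triads in B major: B (I), C#m (ii), D#m (iii), E (IV), F# (V), G#m (vi), A#dim (vii°).
Shared triads with their functions: E (V in A minor, IV in B major).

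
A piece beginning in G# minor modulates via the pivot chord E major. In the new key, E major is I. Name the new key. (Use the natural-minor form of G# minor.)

The numeral I denotes a major triad on scale degree 1. With E on degree 1, the tonic of the new key is E.
Degree 1 carries a major triad in major keys, so the destination is E major.
Check: the diatonic triads of E major are E (I), F#m (ii), G#m (iii), A (IV), B (V), C#m (vi), D#dim (vii°) — E major is indeed I.

E major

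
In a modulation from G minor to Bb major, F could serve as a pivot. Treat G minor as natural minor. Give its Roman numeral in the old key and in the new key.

The scale of G minor (natural minor) is G A Bb C D Eb F; F is degree 7, and the triad built there (F-A-C) is major, so it is VII.
The scale of Bb major is Bb C D Eb F G A; F is degree 5, and the triad built there (F-A-C) is major, so it is V.

VII in G minor; V in Bb major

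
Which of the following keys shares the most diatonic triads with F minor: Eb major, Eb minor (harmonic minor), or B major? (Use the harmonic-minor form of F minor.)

Triads of F minor (harmonic minor): F minor (i), G diminished (ii°), Ab augmented (III+), Bb minor (iv), C major (V), Db major (VI), E diminished (vii°).
Eb major shares 1: Fm.
Eb minor (harmonic minor) shares 0: none.
B major shares 0: none.
The most common triads (1) are shared with Eb major.

Eb major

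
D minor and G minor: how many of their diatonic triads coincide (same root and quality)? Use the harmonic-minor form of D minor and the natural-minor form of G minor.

Diatonic triads of D minor (harmonic minor): Dm (i), Edim (ii°), Faug (III+), Gm (iv), A (V), Bb (VI), C#dim (vii°).
Diatonic triads of G minor (natural minor): Gm (i), Adim (ii°), Bb (III), Cm (iv), Dm (v), Eb (VI), F (VII).
Matching root and quality in both lists: Dm, Gm, Bb.
That gives 3 common triads.

3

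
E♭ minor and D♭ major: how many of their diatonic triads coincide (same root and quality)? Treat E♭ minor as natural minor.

4

Diatonic triads of E♭ minor (natural minor): E♭m (i), Fdim (ii°), G♭ (III), A♭m (iv), B♭m (v), C♭ (VI), D♭ (VII).
Diatonic triads of D♭ major: D♭ (I), E♭m (ii), Fm (iii), G♭ (IV), A♭ (V), B♭m (vi), Cdim (vii°).
Matching root and quality in both lists: E♭m, G♭, B♭m, D♭.
That gives 4 common triads.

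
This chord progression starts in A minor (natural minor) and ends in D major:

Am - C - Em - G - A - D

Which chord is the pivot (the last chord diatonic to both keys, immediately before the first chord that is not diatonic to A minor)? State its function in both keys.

Chords diatonic to A minor: Am, Bdim, C, Dm, Em, F, G.
Reading the progression, the first chord not in that set is A, so the modulation leaves A minor there.
The chord immediately before A is G, which is diatonic to both keys: VII in A minor and IV in D major.

G — VII in A minor, IV in D major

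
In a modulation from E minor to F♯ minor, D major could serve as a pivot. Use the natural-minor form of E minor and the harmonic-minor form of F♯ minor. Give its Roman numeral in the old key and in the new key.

The scale of E minor (natural minor) is E F♯ G A B C D; D is degree 7, and the triad built there (D-F♯-A) is major, so it is VII.
The scale of F♯ minor (harmonic minor) is F♯ G♯ A B C♯ D E♯; D is degree 6, and the triad built there (D-F♯-A) is major, so it is VI.

VII in E minor; VI in F♯ minor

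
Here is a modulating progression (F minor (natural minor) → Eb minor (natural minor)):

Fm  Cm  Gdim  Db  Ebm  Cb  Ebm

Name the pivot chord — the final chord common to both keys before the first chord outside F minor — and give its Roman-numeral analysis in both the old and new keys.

Db — VI in F minor, VII in Eb minor

Chords diatonic to F minor: Fm, Gdim, Ab, Bbm, Cm, Db, Eb.
Reading the progression, the first chord not in that set is Ebm, so the modulation leaves F minor there.
The chord immediately before Ebm is Db, which is diatonic to both keys: VI in F minor and VII in Eb minor.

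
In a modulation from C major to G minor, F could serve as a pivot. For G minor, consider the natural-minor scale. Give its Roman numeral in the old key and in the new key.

IV in C major; VII in G minor

The scale of C major is C D E F G A B; F is degree 4, and the triad built there (F-A-C) is major, so it is IV.
The scale of G minor (natural minor) is G A Bb C D Eb F; F is degree 7, and the triad built there (F-A-C) is major, so it is VII.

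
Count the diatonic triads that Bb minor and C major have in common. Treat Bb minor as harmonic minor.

Diatonic triads of Bb minor (harmonic minor): Bbm (i), Cdim (ii°), Dbaug (III+), Ebm (iv), F (V), Gb (VI), Adim (vii°).
Diatonic triads of C major: C (I), Dm (ii), Em (iii), F (IV), G (V), Am (vi), Bdim (vii°).
Matching root and quality in both lists: F.
That gives 1 common triad.

1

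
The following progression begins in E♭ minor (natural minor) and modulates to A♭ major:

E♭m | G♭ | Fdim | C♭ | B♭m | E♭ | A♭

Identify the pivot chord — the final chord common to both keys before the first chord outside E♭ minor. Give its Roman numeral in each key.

B♭m — v in E♭ minor, ii in A♭ major

Chords diatonic to E♭ minor: E♭m, Fdim, G♭, A♭m, B♭m, C♭, D♭.
Reading the progression, the first chord not in that set is E♭, so the modulation leaves E♭ minor there.
The chord immediately before E♭ is B♭m, which is diatonic to both keys: v in E♭ minor and ii in A♭ major.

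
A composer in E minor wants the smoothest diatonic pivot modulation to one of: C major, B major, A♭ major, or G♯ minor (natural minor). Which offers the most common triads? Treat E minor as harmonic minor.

C major

Triads of E minor (harmonic minor): Em (i), F♯dim (ii°), Gaug (III+), Am (iv), B (V), C (VI), D♯dim (vii°).
C major shares 3: Em, Am, C.
B major shares 1: B.
A♭ major shares 0: none.
G♯ minor (natural minor) shares 1: B.
The most common triads (3) are shared with C major.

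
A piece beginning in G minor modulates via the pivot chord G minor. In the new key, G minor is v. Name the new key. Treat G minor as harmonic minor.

C minor

The numeral v denotes a minor triad on scale degree 5. With G on degree 5, the tonic of the new key is C.
Degree 5 carries a minor triad in natural-minor keys, so the destination is C minor.
Check: the diatonic triads of C minor (natural minor) are Cm (i), Ddim (ii°), Eb (III), Fm (iv), Gm (v), Ab (VI), Bb (VII) — G minor is indeed v.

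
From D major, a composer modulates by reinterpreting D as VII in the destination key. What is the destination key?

The numeral VII denotes a major triad on scale degree 7. With D on degree 7, the tonic of the new key is E.
Degree 7 carries a major triad in natural-minor keys, so the destination is E minor.
Check: the diatonic triads of E minor (natural minor) are Em (i), F#dim (ii°), G (III), Am (iv), Bm (v), C (VI), D (VII) — D is indeed VII.

E minor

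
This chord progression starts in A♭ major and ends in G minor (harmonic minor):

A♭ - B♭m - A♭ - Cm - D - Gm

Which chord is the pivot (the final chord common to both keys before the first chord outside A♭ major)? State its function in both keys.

Cm — iii in A♭ major, iv in G minor

Chords diatonic to A♭ major: A♭, B♭m, Cm, D♭, E♭, Fm, Gdim.
Reading the progression, the first chord not in that set is D, so the modulation leaves A♭ major there.
The chord immediately before D is Cm, which is diatonic to both keys: iii in A♭ major and iv in G minor.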